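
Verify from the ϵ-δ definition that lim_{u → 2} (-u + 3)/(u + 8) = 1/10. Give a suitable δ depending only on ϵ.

δ = min(5, (50/11)ϵ)

Fix ϵ > 0. We want δ > 0 with 0 < |u − 2| < δ ⇒ |(-u + 3)/(u + 8) − (1/10)| < ϵ.
Combining over a common denominator, (-u + 3)/(u + 8) − (1/10) = [(-u + 3)·10 − 1·(u + 8)] / [10·(u + 8)] = -11(u − 2) / (10(u + 8)).
So |(-u + 3)/(u + 8) − (1/10)| = 11|u − 2| / (10·|u + 8|).
Restrict δ ≤ 5. Then |u − 2| < 5 gives |u + 8| = |(u − 2) + 10| ≥ 10 − 5 = 5.
Hence |(-u + 3)/(u + 8) − (1/10)| < 11|u − 2|/(10·5) = (11/50)|u − 2|, which is < ϵ once |u − 2| < (50/11)ϵ.
Take δ = min(5, (50/11)ϵ). Then 0 < |u − 2| < δ forces both bounds, so |(-u + 3)/(u + 8) − (1/10)| < ϵ.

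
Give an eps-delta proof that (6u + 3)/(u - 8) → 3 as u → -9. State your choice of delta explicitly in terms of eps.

Let eps > 0. We want delta > 0 with 0 < |u + 9| < delta ⇒ |(6u + 3)/(u - 8) − 3| < eps.
Combining over a common denominator, (6u + 3)/(u - 8) − 3 = [(6u + 3)·(-17) − (-51)·(u - 8)] / [(-17)·(u - 8)] = -51(u + 9) / ((-17)(u - 8)).
So |(6u + 3)/(u - 8) − 3| = 51|u + 9| / (17·|u − 8|).
Restrict delta ≤ 17/2. Then |u + 9| < 17/2 gives |u − 8| = |(u + 9) + (-17)| ≥ 17 − 17/2 = 17/2.
Hence |(6u + 3)/(u - 8) − 3| < 51|u + 9|/(17·(17/2)) = (6/17)|u + 9|, which is < eps once |u + 9| < (17/6)eps.
Take delta = min(17/2, (17/6)eps). Then 0 < |u + 9| < delta forces both bounds, so |(6u + 3)/(u - 8) − 3| < eps.

delta = min(17/2, (17/6)eps)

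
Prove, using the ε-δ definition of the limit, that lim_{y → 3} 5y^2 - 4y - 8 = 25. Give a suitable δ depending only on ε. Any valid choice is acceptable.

δ = min(1, ε/31)

Let ε > 0. We want δ > 0 such that 0 < |y − 3| < δ implies |(5y^2 - 4y - 8) − 25| < ε.
(5y^2 - 4y - 8) − 25 = 5y^2 - 4y - 33 = (y − 3)(5y + 11).
So |(5y^2 - 4y - 8) − 25| = |y − 3|·|5y + 11|.
Require δ ≤ 1. Then |y − 3| < 1 gives |y| < 4, and by the triangle inequality |5y + 11| ≤ 5·4 + 11 = 31.
Hence |(5y^2 - 4y - 8) − 25| ≤ 31|y − 3| < ε provided |y − 3| < ε/31.
Choosing δ = min(1, ε/31) ensures both conditions, hence |(5y^2 - 4y - 8) − 25| < ε.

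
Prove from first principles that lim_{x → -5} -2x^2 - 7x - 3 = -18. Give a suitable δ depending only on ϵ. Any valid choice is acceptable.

δ = min(1, ϵ/15)

Suppose ϵ > 0. We want δ > 0 such that 0 < |x + 5| < δ implies |(-2x^2 - 7x - 3) + 18| < ϵ.
(-2x^2 - 7x - 3) + 18 = -2x^2 - 7x + 15 = (x + 5)(-2x + 3).
So |(-2x^2 - 7x - 3) + 18| = |x + 5|·|-2x + 3|.
Assume first that |x + 5| < 1, so |x| < 6. Then |-2x + 3| ≤ 2·6 + 3 = 15.
Hence |(-2x^2 - 7x - 3) + 18| ≤ 15|x + 5| < ϵ provided |x + 5| < ϵ/15.
Choosing δ = min(1, ϵ/15) ensures both conditions, hence |(-2x^2 - 7x - 3) + 18| < ϵ.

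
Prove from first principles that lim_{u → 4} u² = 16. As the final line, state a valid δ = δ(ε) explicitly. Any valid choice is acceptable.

Let ε > 0 be given. We seek δ > 0 with 0 < |u − 4| < δ ⇒ |u² − 16| < ε.
Factor: u² − 16 = (u − 4)(u + 4), so |u² − 16| = |u − 4|·|u + 4|.
Impose δ ≤ 1 so that |u| < 5; then |u + 4| ≤ 9.
Hence |u² − 16| ≤ 9|u − 4|, which is < ε once |u − 4| < ε/9.
Take δ = min(1, ε/9). If 0 < |u − 4| < δ then both bounds hold and |u² − 16| ≤ 9|u − 4| < 9·(ε/9) = ε.

δ = min(1, ε/9)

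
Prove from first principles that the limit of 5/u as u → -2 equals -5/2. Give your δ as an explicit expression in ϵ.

Suppose ϵ > 0. We seek δ > 0 such that 0 < |u + 2| < δ implies |5/u + 5/2| < ϵ.
|5/u + 5/2| = 5·|-2 − u|/(2·|u|) = 5|u + 2|/(2|u|).
Require δ ≤ 1 so that |u| > 2 − 1 = 1, hence 2|u| > 2.
Then |5/u + 5/2| < 5|u + 2|/2, which is < ϵ when |u + 2| < (2/5)ϵ.
Take δ = min(1, (2/5)ϵ). Then 0 < |u + 2| < δ gives both |u + 2| < 1 and |u + 2| < (2/5)ϵ, so |5/u + 5/2| < ϵ.

δ = min(1, (2/5)ϵ)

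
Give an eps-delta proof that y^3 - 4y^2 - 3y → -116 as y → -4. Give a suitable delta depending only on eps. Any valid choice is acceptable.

Suppose eps > 0. We want delta > 0 such that 0 < |y + 4| < delta implies |(y^3 - 4y^2 - 3y) + 116| < eps.
(y^3 - 4y^2 - 3y) + 116 = y^3 - 4y^2 - 3y + 116 = (y + 4)(y^2 - 8y + 29).
So |(y^3 - 4y^2 - 3y) + 116| = |y + 4|·|y^2 - 8y + 29|.
Assume first that |y + 4| < 2, so |y| < 6. Then |y^2 - 8y + 29| ≤ 6^2 + 8·6 + 29 = 113.
Hence |(y^3 - 4y^2 - 3y) + 116| ≤ 113|y + 4| < eps provided |y + 4| < eps/113.
Choosing delta = min(2, eps/113) ensures both conditions, hence |(y^3 - 4y^2 - 3y) + 116| < eps.

delta = min(2, eps/113)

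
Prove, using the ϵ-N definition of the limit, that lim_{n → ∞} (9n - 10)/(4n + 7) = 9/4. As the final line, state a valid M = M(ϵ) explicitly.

M = (103/16)/ϵ

Let ϵ > 0. For n ≥ 1, |(9n - 10)/(4n + 7) − (9/4)| = |-103|/(4(4n + 7)) = 103/(4(4n + 7)).
Since 4n + 7 ≥ 4n for n ≥ 1, this is ≤ 103/(4·4n) = (103/16)/n.
So |(9n - 10)/(4n + 7) − (9/4)| < ϵ whenever n > (103/16)/ϵ.
Take M = (103/16)/ϵ. If n > M then |(9n - 10)/(4n + 7) − (9/4)| ≤ (103/16)/n < ϵ.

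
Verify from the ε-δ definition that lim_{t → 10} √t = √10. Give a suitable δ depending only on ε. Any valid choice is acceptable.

Suppose ε > 0. We want δ > 0 such that 0 < |t − 10| < δ implies |√t − √10| < ε.
Multiplying by the conjugate, |√t − √10| = |t − 10|/(√t + √10).
Restrict δ ≤ 10 so that |t − 10| < 10 forces t > 0, and then √t + √10 > √10.
Hence |√t − √10| < |t − 10|/√10, which is < ε once |t − 10| < √10·ε.
Take δ = min(10, √10·ε). If 0 < |t − 10| < δ then t > 0 and |√t − √10| < |t − 10|/√10 < ε.

δ = min(10, √10·ε)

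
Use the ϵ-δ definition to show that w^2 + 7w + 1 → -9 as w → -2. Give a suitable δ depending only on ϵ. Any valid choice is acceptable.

δ = min(2, ϵ/9)

Fix ϵ > 0. We want δ > 0 such that 0 < |w + 2| < δ implies |(w^2 + 7w + 1) + 9| < ϵ.
(w^2 + 7w + 1) + 9 = w^2 + 7w + 10 = (w + 2)(w + 5).
So |(w^2 + 7w + 1) + 9| = |w + 2|·|w + 5|.
Require δ ≤ 2. Then |w + 2| < 2 gives |w| < 4, and by the triangle inequality |w + 5| ≤ 4 + 5 = 9.
Hence |(w^2 + 7w + 1) + 9| ≤ 9|w + 2| < ϵ provided |w + 2| < ϵ/9.
Choosing δ = min(2, ϵ/9) ensures both conditions, hence |(w^2 + 7w + 1) + 9| < ϵ.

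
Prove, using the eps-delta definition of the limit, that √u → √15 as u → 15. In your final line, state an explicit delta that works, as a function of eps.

Let eps > 0 be given. We want delta > 0 such that 0 < |u − 15| < delta implies |√u − √15| < eps.
Rationalise: √u − √15 = (u − 15)/(√u + √15), so |√u − √15| = |u − 15|/(√u + √15).
Restrict delta ≤ 15 so that |u − 15| < 15 forces u > 0, and then √u + √15 > √15.
Hence |√u − √15| < |u − 15|/√15, which is < eps once |u − 15| < √15·eps.
Take delta = min(15, √15·eps). If 0 < |u − 15| < delta then u > 0 and |√u − √15| < |u − 15|/√15 < eps.

delta = min(15, √15·eps)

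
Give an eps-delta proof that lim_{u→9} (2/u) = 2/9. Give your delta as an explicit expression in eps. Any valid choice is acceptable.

Let eps > 0. We seek delta > 0 such that 0 < |u − 9| < delta implies |2/u − (2/9)| < eps.
|2/u − (2/9)| = 2·|9 − u|/(9·|u|) = 2|u − 9|/(9|u|).
Require delta ≤ 9/2 so that |u| > 9 − 9/2 = 9/2, hence 9|u| > 81/2.
Then |2/u − (2/9)| < 2|u − 9|/(81/2), which is < eps when |u − 9| < (81/4)eps.
Take delta = min(9/2, (81/4)eps). Then 0 < |u − 9| < delta gives both |u − 9| < 9/2 and |u − 9| < (81/4)eps, so |2/u − (2/9)| < eps.

delta = min(9/2, (81/4)eps)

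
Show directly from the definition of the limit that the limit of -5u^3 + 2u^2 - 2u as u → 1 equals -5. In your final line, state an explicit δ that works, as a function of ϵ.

Suppose ϵ > 0. We want δ > 0 such that 0 < |u − 1| < δ implies |(-5u^3 + 2u^2 - 2u) + 5| < ϵ.
(-5u^3 + 2u^2 - 2u) + 5 = -5u^3 + 2u^2 - 2u + 5 = (u − 1)(-5u^2 - 3u - 5).
So |(-5u^3 + 2u^2 - 2u) + 5| = |u − 1|·|-5u^2 - 3u - 5|.
Assume first that |u − 1| < 2, so |u| < 3. Then |-5u^2 - 3u - 5| ≤ 5·3^2 + 3·3 + 5 = 59.
Hence |(-5u^3 + 2u^2 - 2u) + 5| ≤ 59|u − 1| < ϵ provided |u − 1| < ϵ/59.
Take δ = min(2, ϵ/59). Then 0 < |u − 1| < δ gives both |u − 1| < 2 and |u − 1| < ϵ/59, so |(-5u^3 + 2u^2 - 2u) + 5| < ϵ.

δ = min(2, ϵ/59)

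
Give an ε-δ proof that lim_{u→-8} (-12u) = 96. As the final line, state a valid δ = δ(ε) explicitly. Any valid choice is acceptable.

Let ε > 0 be given. We need δ > 0 so that 0 < |u + 8| < δ implies |(-12u) − 96| < ε.
|(-12u) − 96| = |-12u - 96| = 12|u + 8|.
So 12|u + 8| < ε exactly when |u + 8| < ε/12.
Choosing δ = ε/12 gives |(-12u) − 96| = 12|u + 8| < ε whenever |u + 8| < δ.

δ = ε/12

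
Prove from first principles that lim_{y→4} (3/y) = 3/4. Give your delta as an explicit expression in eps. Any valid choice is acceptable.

delta = min(2, (8/3)eps)

Suppose eps > 0. We seek delta > 0 such that 0 < |y − 4| < delta implies |3/y − (3/4)| < eps.
|3/y − (3/4)| = 3·|4 − y|/(4·|y|) = 3|y − 4|/(4|y|).
Require delta ≤ 2 so that |y| > 4 − 2 = 2, hence 4|y| > 8.
Then |3/y − (3/4)| < 3|y − 4|/8, which is < eps when |y − 4| < (8/3)eps.
Take delta = min(2, (8/3)eps). Then 0 < |y − 4| < delta gives both |y − 4| < 2 and |y − 4| < (8/3)eps, so |3/y − (3/4)| < eps.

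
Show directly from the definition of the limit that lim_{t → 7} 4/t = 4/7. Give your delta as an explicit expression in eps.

Let eps > 0. We seek delta > 0 such that 0 < |t − 7| < delta implies |4/t − (4/7)| < eps.
|4/t − (4/7)| = 4·|7 − t|/(7·|t|) = 4|t − 7|/(7|t|).
Require delta ≤ 7/2 so that |t| > 7 − 7/2 = 7/2, hence 7|t| > 49/2.
Then |4/t − (4/7)| < 4|t − 7|/(49/2), which is < eps when |t − 7| < (49/8)eps.
Take delta = min(7/2, (49/8)eps). Then 0 < |t − 7| < delta gives both |t − 7| < 7/2 and |t − 7| < (49/8)eps, so |4/t − (4/7)| < eps.

delta = min(7/2, (49/8)eps)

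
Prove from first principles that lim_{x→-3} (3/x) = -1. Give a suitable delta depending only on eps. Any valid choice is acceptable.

Let eps > 0 be given. We seek delta > 0 such that 0 < |x + 3| < delta implies |3/x + 1| < eps.
|3/x + 1| = 3·|-3 − x|/(3·|x|) = 3|x + 3|/(3|x|).
Restrict delta ≤ 3/2. Then |x + 3| < 3/2 gives |x| > 3/2, so 3|x| > 9/2.
Then |3/x + 1| < 3|x + 3|/(9/2), which is < eps when |x + 3| < (3/2)eps.
Take delta = min(3/2, (3/2)eps). Then 0 < |x + 3| < delta gives both |x + 3| < 3/2 and |x + 3| < (3/2)eps, so |3/x + 1| < eps.

delta = min(3/2, (3/2)eps)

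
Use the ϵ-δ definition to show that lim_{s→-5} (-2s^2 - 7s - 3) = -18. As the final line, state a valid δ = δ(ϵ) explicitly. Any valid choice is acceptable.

Let ϵ > 0 be given. We want δ > 0 such that 0 < |s + 5| < δ implies |(-2s^2 - 7s - 3) + 18| < ϵ.
(-2s^2 - 7s - 3) + 18 = -2s^2 - 7s + 15 = (s + 5)(-2s + 3).
So |(-2s^2 - 7s - 3) + 18| = |s + 5|·|-2s + 3|.
Require δ ≤ 1. Then |s + 5| < 1 gives |s| < 6, and by the triangle inequality |-2s + 3| ≤ 2·6 + 3 = 15.
Hence |(-2s^2 - 7s - 3) + 18| ≤ 15|s + 5| < ϵ provided |s + 5| < ϵ/15.
Take δ = min(1, ϵ/15). Then 0 < |s + 5| < δ gives both |s + 5| < 1 and |s + 5| < ϵ/15, so |(-2s^2 - 7s - 3) + 18| < ϵ.

δ = min(1, ϵ/15)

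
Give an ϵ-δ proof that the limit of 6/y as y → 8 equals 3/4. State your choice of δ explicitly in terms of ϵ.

δ = min(4, (16/3)ϵ)

Let ϵ > 0. We seek δ > 0 such that 0 < |y − 8| < δ implies |6/y − (3/4)| < ϵ.
|6/y − (3/4)| = 6·|8 − y|/(8·|y|) = 6|y − 8|/(8|y|).
Restrict δ ≤ 4. Then |y − 8| < 4 gives |y| > 4, so 8|y| > 32.
Then |6/y − (3/4)| < 6|y − 8|/32, which is < ϵ when |y − 8| < (16/3)ϵ.
Take δ = min(4, (16/3)ϵ). Then 0 < |y − 8| < δ gives both |y − 8| < 4 and |y − 8| < (16/3)ϵ, so |6/y − (3/4)| < ϵ.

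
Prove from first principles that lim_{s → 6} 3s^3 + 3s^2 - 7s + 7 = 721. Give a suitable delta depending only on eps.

delta = min(1, eps/413)

Fix eps > 0. We want delta > 0 such that 0 < |s − 6| < delta implies |(3s^3 + 3s^2 - 7s + 7) − 721| < eps.
(3s^3 + 3s^2 - 7s + 7) − 721 = 3s^3 + 3s^2 - 7s - 714 = (s − 6)(3s^2 + 21s + 119).
So |(3s^3 + 3s^2 - 7s + 7) − 721| = |s − 6|·|3s^2 + 21s + 119|.
Require delta ≤ 1. Then |s − 6| < 1 gives |s| < 7, and by the triangle inequality |3s^2 + 21s + 119| ≤ 3·7^2 + 21·7 + 119 = 413.
Hence |(3s^3 + 3s^2 - 7s + 7) − 721| ≤ 413|s − 6| < eps provided |s − 6| < eps/413.
Choosing delta = min(1, eps/413) ensures both conditions, hence |(3s^3 + 3s^2 - 7s + 7) − 721| < eps.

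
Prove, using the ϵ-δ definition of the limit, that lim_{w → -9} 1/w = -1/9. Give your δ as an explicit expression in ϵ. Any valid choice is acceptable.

δ = min(9/2, (81/2)ϵ)

Suppose ϵ > 0. We seek δ > 0 such that 0 < |w + 9| < δ implies |1/w + 1/9| < ϵ.
|1/w + 1/9| = |-9 − w|/(9·|w|) = |w + 9|/(9|w|).
Require δ ≤ 9/2 so that |w| > 9 − 9/2 = 9/2, hence 9|w| > 81/2.
Then |1/w + 1/9| < |w + 9|/(81/2), which is < ϵ when |w + 9| < (81/2)ϵ.
Take δ = min(9/2, (81/2)ϵ). Then 0 < |w + 9| < δ gives both |w + 9| < 9/2 and |w + 9| < (81/2)ϵ, so |1/w + 1/9| < ϵ.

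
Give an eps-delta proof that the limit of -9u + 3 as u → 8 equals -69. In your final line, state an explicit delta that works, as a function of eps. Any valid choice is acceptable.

Fix eps > 0. We need delta > 0 so that 0 < |u − 8| < delta implies |(-9u + 3) + 69| < eps.
Since (-9u + 3) + 69 = -9(u − 8), we have |(-9u + 3) + 69| = 9|u − 8|.
Thus it suffices that |u − 8| < eps/9.
Choosing delta = eps/9 gives |(-9u + 3) + 69| = 9|u − 8| < eps whenever |u − 8| < delta.

delta = eps/9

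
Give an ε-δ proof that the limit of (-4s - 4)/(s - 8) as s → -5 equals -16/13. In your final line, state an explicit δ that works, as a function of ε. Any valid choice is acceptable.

Let ε > 0 be given. We want δ > 0 with 0 < |s + 5| < δ ⇒ |(-4s - 4)/(s - 8) + 16/13| < ε.
Combining over a common denominator, (-4s - 4)/(s - 8) + 16/13 = [(-4s - 4)·(-13) − 16·(s - 8)] / [(-13)·(s - 8)] = 36(s + 5) / ((-13)(s - 8)).
So |(-4s - 4)/(s - 8) + 16/13| = 36|s + 5| / (13·|s − 8|).
Restrict δ ≤ 13/2. Then |s + 5| < 13/2 gives |s − 8| = |(s + 5) + (-13)| ≥ 13 − 13/2 = 13/2.
Hence |(-4s - 4)/(s - 8) + 16/13| < 36|s + 5|/(13·(13/2)) = (72/169)|s + 5|, which is < ε once |s + 5| < (169/72)ε.
Take δ = min(13/2, (169/72)ε). Then 0 < |s + 5| < δ forces both bounds, so |(-4s - 4)/(s - 8) + 16/13| < ε.

δ = min(13/2, (169/72)ε)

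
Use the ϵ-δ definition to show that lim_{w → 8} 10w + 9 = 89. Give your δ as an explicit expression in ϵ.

Suppose ϵ > 0. We need δ > 0 so that 0 < |w − 8| < δ implies |(10w + 9) − 89| < ϵ.
|(10w + 9) − 89| = |10w - 80| = 10|w − 8|.
So 10|w − 8| < ϵ exactly when |w − 8| < ϵ/10.
Take δ = ϵ/10. If 0 < |w − 8| < δ then |(10w + 9) − 89| = 10|w − 8| < 10·(ϵ/10) = ϵ.

δ = ϵ/10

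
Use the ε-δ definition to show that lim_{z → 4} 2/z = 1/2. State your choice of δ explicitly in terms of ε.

Let ε > 0 be given. We seek δ > 0 such that 0 < |z − 4| < δ implies |2/z − (1/2)| < ε.
|2/z − (1/2)| = 2·|4 − z|/(4·|z|) = 2|z − 4|/(4|z|).
Restrict δ ≤ 2. Then |z − 4| < 2 gives |z| > 2, so 4|z| > 8.
Then |2/z − (1/2)| < 2|z − 4|/8, which is < ε when |z − 4| < 4ε.
Take δ = min(2, 4ε). Then 0 < |z − 4| < δ gives both |z − 4| < 2 and |z − 4| < 4ε, so |2/z − (1/2)| < ε.

δ = min(2, 4ε)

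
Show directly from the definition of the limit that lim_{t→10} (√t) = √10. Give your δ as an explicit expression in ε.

Fix ε > 0. We want δ > 0 such that 0 < |t − 10| < δ implies |√t − √10| < ε.
Multiplying by the conjugate, |√t − √10| = |t − 10|/(√t + √10).
Restrict δ ≤ 10 so that |t − 10| < 10 forces t > 0, and then √t + √10 > √10.
Hence |√t − √10| < |t − 10|/√10, which is < ε once |t − 10| < √10·ε.
Take δ = min(10, √10·ε). If 0 < |t − 10| < δ then t > 0 and |√t − √10| < |t − 10|/√10 < ε.

δ = min(10, √10·ε)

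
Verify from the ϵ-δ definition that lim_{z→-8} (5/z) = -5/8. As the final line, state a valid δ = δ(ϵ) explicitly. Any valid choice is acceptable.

Let ϵ > 0 be given. We seek δ > 0 such that 0 < |z + 8| < δ implies |5/z + 5/8| < ϵ.
|5/z + 5/8| = 5·|-8 − z|/(8·|z|) = 5|z + 8|/(8|z|).
Restrict δ ≤ 4. Then |z + 8| < 4 gives |z| > 4, so 8|z| > 32.
Then |5/z + 5/8| < 5|z + 8|/32, which is < ϵ when |z + 8| < (32/5)ϵ.
Take δ = min(4, (32/5)ϵ). Then 0 < |z + 8| < δ gives both |z + 8| < 4 and |z + 8| < (32/5)ϵ, so |5/z + 5/8| < ϵ.

δ = min(4, (32/5)ϵ)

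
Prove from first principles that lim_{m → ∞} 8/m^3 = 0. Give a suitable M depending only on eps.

Fix eps > 0. For m ≥ 1, |8/m^3 − 0| = 8/m^3.
8/m^3 < eps ⇔ m^3 > 8/eps ⇔ m > (8/eps)^{1/3}.
Take M = (8/eps)^{1/3}. Then m > M implies 8/m^3 < eps.

M = (8/eps)^{1/3}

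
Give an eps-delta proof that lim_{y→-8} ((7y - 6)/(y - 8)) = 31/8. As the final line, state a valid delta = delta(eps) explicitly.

Suppose eps > 0. We want delta > 0 with 0 < |y + 8| < delta ⇒ |(7y - 6)/(y - 8) − (31/8)| < eps.
Combining over a common denominator, (7y - 6)/(y - 8) − (31/8) = [(7y - 6)·(-16) − (-62)·(y - 8)] / [(-16)·(y - 8)] = -50(y + 8) / ((-16)(y - 8)).
So |(7y - 6)/(y - 8) − (31/8)| = 50|y + 8| / (16·|y − 8|).
Require delta ≤ 8, so |y − 8| ≥ |-16| − |y + 8| > 16 − 8 = 8.
Hence |(7y - 6)/(y - 8) − (31/8)| < 50|y + 8|/(16·8) = (25/64)|y + 8|, which is < eps once |y + 8| < (64/25)eps.
Take delta = min(8, (64/25)eps). Then 0 < |y + 8| < delta forces both bounds, so |(7y - 6)/(y - 8) − (31/8)| < eps.

delta = min(8, (64/25)eps)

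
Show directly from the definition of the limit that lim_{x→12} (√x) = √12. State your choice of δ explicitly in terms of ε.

Suppose ε > 0. We want δ > 0 such that 0 < |x − 12| < δ implies |√x − √12| < ε.
Multiplying by the conjugate, |√x − √12| = |x − 12|/(√x + √12).
Restrict δ ≤ 12 so that |x − 12| < 12 forces x > 0, and then √x + √12 > √12.
Hence |√x − √12| < |x − 12|/√12, which is < ε once |x − 12| < √12·ε.
Take δ = min(12, √12·ε). If 0 < |x − 12| < δ then x > 0 and |√x − √12| < |x − 12|/√12 < ε.

δ = min(12, √12·ε)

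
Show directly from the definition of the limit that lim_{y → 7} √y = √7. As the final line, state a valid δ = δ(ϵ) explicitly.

δ = min(7, √7·ϵ)

Suppose ϵ > 0. We want δ > 0 such that 0 < |y − 7| < δ implies |√y − √7| < ϵ.
Rationalise: √y − √7 = (y − 7)/(√y + √7), so |√y − √7| = |y − 7|/(√y + √7).
Restrict δ ≤ 7 so that |y − 7| < 7 forces y > 0, and then √y + √7 > √7.
Hence |√y − √7| < |y − 7|/√7, which is < ϵ once |y − 7| < √7·ϵ.
Take δ = min(7, √7·ϵ). If 0 < |y − 7| < δ then y > 0 and |√y − √7| < |y − 7|/√7 < ϵ.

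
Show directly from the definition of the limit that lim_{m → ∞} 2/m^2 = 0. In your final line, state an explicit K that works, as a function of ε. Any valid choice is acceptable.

K = (2/ε)^{1/2}

Suppose ε > 0. For m ≥ 1, |2/m^2 − 0| = 2/m^2.
2/m^2 < ε ⇔ m^2 > 2/ε ⇔ m > (2/ε)^{1/2}.
Take K = (2/ε)^{1/2}. Then m > K implies 2/m^2 < ε.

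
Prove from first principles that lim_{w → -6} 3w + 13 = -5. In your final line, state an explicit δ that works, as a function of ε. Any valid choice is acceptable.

δ = ε/3

Let ε > 0 be given. We need δ > 0 so that 0 < |w + 6| < δ implies |(3w + 13) + 5| < ε.
Since (3w + 13) + 5 = 3(w + 6), we have |(3w + 13) + 5| = 3|w + 6|.
So 3|w + 6| < ε exactly when |w + 6| < ε/3.
Choosing δ = ε/3 gives |(3w + 13) + 5| = 3|w + 6| < ε whenever |w + 6| < δ.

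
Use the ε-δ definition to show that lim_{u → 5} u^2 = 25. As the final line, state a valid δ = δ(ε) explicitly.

Let ε > 0. We seek δ > 0 with 0 < |u − 5| < δ ⇒ |u^2 − 25| < ε.
Factor: u^2 − 25 = (u − 5)(u + 5), so |u^2 − 25| = |u − 5|·|u + 5|.
Restrict δ ≤ 1. Then |u − 5| < 1 gives |u| < 6, so by the triangle inequality |u + 5| ≤ 6 + 5 = 11.
Hence |u^2 − 25| ≤ 11|u − 5|, which is < ε once |u − 5| < ε/11.
Take δ = min(1, ε/11). If 0 < |u − 5| < δ then both bounds hold and |u^2 − 25| ≤ 11|u − 5| < 11·(ε/11) = ε.

δ = min(1, ε/11)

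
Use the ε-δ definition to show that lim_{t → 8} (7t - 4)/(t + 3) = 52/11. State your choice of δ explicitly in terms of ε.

δ = min(11/2, (121/50)ε)

Fix ε > 0. We want δ > 0 with 0 < |t − 8| < δ ⇒ |(7t - 4)/(t + 3) − (52/11)| < ε.
Combining over a common denominator, (7t - 4)/(t + 3) − (52/11) = [(7t - 4)·11 − 52·(t + 3)] / [11·(t + 3)] = 25(t − 8) / (11(t + 3)).
So |(7t - 4)/(t + 3) − (52/11)| = 25|t − 8| / (11·|t + 3|).
Require δ ≤ 11/2, so |t + 3| ≥ |11| − |t − 8| > 11 − 11/2 = 11/2.
Hence |(7t - 4)/(t + 3) − (52/11)| < 25|t − 8|/(11·(11/2)) = (50/121)|t − 8|, which is < ε once |t − 8| < (121/50)ε.
Take δ = min(11/2, (121/50)ε). Then 0 < |t − 8| < δ forces both bounds, so |(7t - 4)/(t + 3) − (52/11)| < ε.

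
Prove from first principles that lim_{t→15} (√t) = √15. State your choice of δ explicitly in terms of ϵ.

Suppose ϵ > 0. We want δ > 0 such that 0 < |t − 15| < δ implies |√t − √15| < ϵ.
Multiplying by the conjugate, |√t − √15| = |t − 15|/(√t + √15).
Restrict δ ≤ 15 so that |t − 15| < 15 forces t > 0, and then √t + √15 > √15.
Hence |√t − √15| < |t − 15|/√15, which is < ϵ once |t − 15| < √15·ϵ.
Take δ = min(15, √15·ϵ). If 0 < |t − 15| < δ then t > 0 and |√t − √15| < |t − 15|/√15 < ϵ.

δ = min(15, √15·ϵ)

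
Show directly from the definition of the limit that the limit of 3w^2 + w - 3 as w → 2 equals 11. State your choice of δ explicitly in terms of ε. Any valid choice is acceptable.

δ = min(1, ε/16)

Suppose ε > 0. We want δ > 0 such that 0 < |w − 2| < δ implies |(3w^2 + w - 3) − 11| < ε.
(3w^2 + w - 3) − 11 = 3w^2 + w - 14 = (w − 2)(3w + 7).
So |(3w^2 + w - 3) − 11| = |w − 2|·|3w + 7|.
Require δ ≤ 1. Then |w − 2| < 1 gives |w| < 3, and by the triangle inequality |3w + 7| ≤ 3·3 + 7 = 16.
Hence |(3w^2 + w - 3) − 11| ≤ 16|w − 2| < ε provided |w − 2| < ε/16.
Take δ = min(1, ε/16). Then 0 < |w − 2| < δ gives both |w − 2| < 1 and |w − 2| < ε/16, so |(3w^2 + w - 3) − 11| < ε.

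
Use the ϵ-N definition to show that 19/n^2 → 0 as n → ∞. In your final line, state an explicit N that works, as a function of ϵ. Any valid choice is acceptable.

Suppose ϵ > 0. For n ≥ 1, |19/n^2 − 0| = 19/n^2.
19/n^2 < ϵ ⇔ n^2 > 19/ϵ ⇔ n > (19/ϵ)^{1/2}.
Take N = (19/ϵ)^{1/2}. Then n > N implies 19/n^2 < ϵ.

N = (19/ϵ)^{1/2}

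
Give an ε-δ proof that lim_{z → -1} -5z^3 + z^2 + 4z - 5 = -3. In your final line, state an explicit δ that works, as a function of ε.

δ = min(2, ε/65)

Let ε > 0. We want δ > 0 such that 0 < |z + 1| < δ implies |(-5z^3 + z^2 + 4z - 5) + 3| < ε.
(-5z^3 + z^2 + 4z - 5) + 3 = -5z^3 + z^2 + 4z - 2 = (z + 1)(-5z^2 + 6z - 2).
So |(-5z^3 + z^2 + 4z - 5) + 3| = |z + 1|·|-5z^2 + 6z - 2|.
Assume first that |z + 1| < 2, so |z| < 3. Then |-5z^2 + 6z - 2| ≤ 5·3^2 + 6·3 + 2 = 65.
Hence |(-5z^3 + z^2 + 4z - 5) + 3| ≤ 65|z + 1| < ε provided |z + 1| < ε/65.
Choosing δ = min(2, ε/65) ensures both conditions, hence |(-5z^3 + z^2 + 4z - 5) + 3| < ε.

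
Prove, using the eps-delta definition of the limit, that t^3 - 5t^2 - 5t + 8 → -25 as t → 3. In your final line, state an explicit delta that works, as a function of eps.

delta = min(1, eps/35)

Let eps > 0 be given. We want delta > 0 such that 0 < |t − 3| < delta implies |(t^3 - 5t^2 - 5t + 8) + 25| < eps.
(t^3 - 5t^2 - 5t + 8) + 25 = t^3 - 5t^2 - 5t + 33 = (t − 3)(t^2 - 2t - 11).
So |(t^3 - 5t^2 - 5t + 8) + 25| = |t − 3|·|t^2 - 2t - 11|.
Assume first that |t − 3| < 1, so |t| < 4. Then |t^2 - 2t - 11| ≤ 4^2 + 2·4 + 11 = 35.
Hence |(t^3 - 5t^2 - 5t + 8) + 25| ≤ 35|t − 3| < eps provided |t − 3| < eps/35.
Choosing delta = min(1, eps/35) ensures both conditions, hence |(t^3 - 5t^2 - 5t + 8) + 25| < eps.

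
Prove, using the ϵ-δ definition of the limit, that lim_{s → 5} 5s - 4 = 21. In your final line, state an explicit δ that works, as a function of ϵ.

δ = ϵ/5

Suppose ϵ > 0. We need δ > 0 so that 0 < |s − 5| < δ implies |(5s - 4) − 21| < ϵ.
|(5s - 4) − 21| = |5s - 25| = 5|s − 5|.
Thus it suffices that |s − 5| < ϵ/5.
Choosing δ = ϵ/5 gives |(5s - 4) − 21| = 5|s − 5| < ϵ whenever |s − 5| < δ.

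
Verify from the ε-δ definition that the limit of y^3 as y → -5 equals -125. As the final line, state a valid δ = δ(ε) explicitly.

δ = min(1, ε/91)

Let ε > 0. We seek δ > 0 with 0 < |y + 5| < δ ⇒ |y^3 + 125| < ε.
Factor: y^3 + 125 = (y + 5)(y^2 - 5y + 25), so |y^3 + 125| = |y + 5|·|y^2 - 5y + 25|.
Restrict δ ≤ 1. Then |y + 5| < 1 gives |y| < 6, so by the triangle inequality |y^2 - 5y + 25| ≤ 6^2 + 5·6 + 25 = 91.
Hence |y^3 + 125| ≤ 91|y + 5|, which is < ε once |y + 5| < ε/91.
Take δ = min(1, ε/91). If 0 < |y + 5| < δ then both bounds hold and |y^3 + 125| ≤ 91|y + 5| < 91·(ε/91) = ε.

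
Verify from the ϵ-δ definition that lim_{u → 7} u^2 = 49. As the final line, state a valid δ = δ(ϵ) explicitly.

Fix ϵ > 0. We seek δ > 0 with 0 < |u − 7| < δ ⇒ |u^2 − 49| < ϵ.
Factor: u^2 − 49 = (u − 7)(u + 7), so |u^2 − 49| = |u − 7|·|u + 7|.
Restrict δ ≤ 2. Then |u − 7| < 2 gives |u| < 9, so by the triangle inequality |u + 7| ≤ 9 + 7 = 16.
Hence |u^2 − 49| ≤ 16|u − 7|, which is < ϵ once |u − 7| < ϵ/16.
Take δ = min(2, ϵ/16). If 0 < |u − 7| < δ then both bounds hold and |u^2 − 49| ≤ 16|u − 7| < 16·(ϵ/16) = ϵ.

δ = min(2, ϵ/16)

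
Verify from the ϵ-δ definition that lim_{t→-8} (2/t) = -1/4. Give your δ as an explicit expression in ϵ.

Fix ϵ > 0. We seek δ > 0 such that 0 < |t + 8| < δ implies |2/t + 1/4| < ϵ.
|2/t + 1/4| = 2·|-8 − t|/(8·|t|) = 2|t + 8|/(8|t|).
Require δ ≤ 4 so that |t| > 8 − 4 = 4, hence 8|t| > 32.
Then |2/t + 1/4| < 2|t + 8|/32, which is < ϵ when |t + 8| < 16ϵ.
Take δ = min(4, 16ϵ). Then 0 < |t + 8| < δ gives both |t + 8| < 4 and |t + 8| < 16ϵ, so |2/t + 1/4| < ϵ.

δ = min(4, 16ϵ)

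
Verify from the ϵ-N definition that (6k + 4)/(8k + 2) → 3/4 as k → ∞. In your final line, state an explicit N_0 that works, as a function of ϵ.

N_0 = (5/16)/ϵ

Let ϵ > 0. For k ≥ 1, |(6k + 4)/(8k + 2) − (3/4)| = |20|/(8(8k + 2)) = 20/(8(8k + 2)).
Since 8k + 2 ≥ 8k for k ≥ 1, this is ≤ 20/(8·8k) = (5/16)/k.
So |(6k + 4)/(8k + 2) − (3/4)| < ϵ whenever k > (5/16)/ϵ.
Take N_0 = (5/16)/ϵ. If k > N_0 then |(6k + 4)/(8k + 2) − (3/4)| ≤ (5/16)/k < ϵ.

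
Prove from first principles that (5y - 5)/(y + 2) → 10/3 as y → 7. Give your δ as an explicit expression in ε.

δ = min(9/2, (27/10)ε)

Let ε > 0. We want δ > 0 with 0 < |y − 7| < δ ⇒ |(5y - 5)/(y + 2) − (10/3)| < ε.
Combining over a common denominator, (5y - 5)/(y + 2) − (10/3) = [(5y - 5)·9 − 30·(y + 2)] / [9·(y + 2)] = 15(y − 7) / (9(y + 2)).
So |(5y - 5)/(y + 2) − (10/3)| = 15|y − 7| / (9·|y + 2|).
Restrict δ ≤ 9/2. Then |y − 7| < 9/2 gives |y + 2| = |(y − 7) + 9| ≥ 9 − 9/2 = 9/2.
Hence |(5y - 5)/(y + 2) − (10/3)| < 15|y − 7|/(9·(9/2)) = (10/27)|y − 7|, which is < ε once |y − 7| < (27/10)ε.
Take δ = min(9/2, (27/10)ε). Then 0 < |y − 7| < δ forces both bounds, so |(5y - 5)/(y + 2) − (10/3)| < ε.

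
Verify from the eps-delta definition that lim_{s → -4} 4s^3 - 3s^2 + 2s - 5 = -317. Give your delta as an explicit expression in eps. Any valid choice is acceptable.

Let eps > 0. We want delta > 0 such that 0 < |s + 4| < delta implies |(4s^3 - 3s^2 + 2s - 5) + 317| < eps.
(4s^3 - 3s^2 + 2s - 5) + 317 = 4s^3 - 3s^2 + 2s + 312 = (s + 4)(4s^2 - 19s + 78).
So |(4s^3 - 3s^2 + 2s - 5) + 317| = |s + 4|·|4s^2 - 19s + 78|.
Require delta ≤ 2. Then |s + 4| < 2 gives |s| < 6, and by the triangle inequality |4s^2 - 19s + 78| ≤ 4·6^2 + 19·6 + 78 = 336.
Hence |(4s^3 - 3s^2 + 2s - 5) + 317| ≤ 336|s + 4| < eps provided |s + 4| < eps/336.
Take delta = min(2, eps/336). Then 0 < |s + 4| < delta gives both |s + 4| < 2 and |s + 4| < eps/336, so |(4s^3 - 3s^2 + 2s - 5) + 317| < eps.

delta = min(2, eps/336)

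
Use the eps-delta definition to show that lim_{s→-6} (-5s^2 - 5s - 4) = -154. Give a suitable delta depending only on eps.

Suppose eps > 0. We want delta > 0 such that 0 < |s + 6| < delta implies |(-5s^2 - 5s - 4) + 154| < eps.
(-5s^2 - 5s - 4) + 154 = -5s^2 - 5s + 150 = (s + 6)(-5s + 25).
So |(-5s^2 - 5s - 4) + 154| = |s + 6|·|-5s + 25|.
Require delta ≤ 1. Then |s + 6| < 1 gives |s| < 7, and by the triangle inequality |-5s + 25| ≤ 5·7 + 25 = 60.
Hence |(-5s^2 - 5s - 4) + 154| ≤ 60|s + 6| < eps provided |s + 6| < eps/60.
Take delta = min(1, eps/60). Then 0 < |s + 6| < delta gives both |s + 6| < 1 and |s + 6| < eps/60, so |(-5s^2 - 5s - 4) + 154| < eps.

delta = min(1, eps/60)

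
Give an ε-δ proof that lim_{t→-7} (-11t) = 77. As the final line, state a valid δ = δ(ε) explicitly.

Suppose ε > 0. We need δ > 0 so that 0 < |t + 7| < δ implies |(-11t) − 77| < ε.
|(-11t) − 77| = |-11t - 77| = 11|t + 7|.
Thus it suffices that |t + 7| < ε/11.
Take δ = ε/11. If 0 < |t + 7| < δ then |(-11t) − 77| = 11|t + 7| < 11·(ε/11) = ε.

δ = ε/11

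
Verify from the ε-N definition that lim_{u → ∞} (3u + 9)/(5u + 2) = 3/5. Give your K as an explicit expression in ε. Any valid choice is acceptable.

Fix ε > 0. We seek K > 0 such that u > K implies |(3u + 9)/(5u + 2) − (3/5)| < ε.
(3u + 9)/(5u + 2) − (3/5) = (5(3u + 9) − 3(5u + 2)) / (5(5u + 2)) = 39/(5(5u + 2)).
For u > 0 we have 5u + 2 > 5u, so |(3u + 9)/(5u + 2) − (3/5)| = 39/(5(5u + 2)) < 39/(5·5u) = (39/25)/u.
Thus |(3u + 9)/(5u + 2) − (3/5)| < ε whenever u > (39/25)/ε.
Take K = (39/25)/ε. If u > K then |(3u + 9)/(5u + 2) − (3/5)| < (39/25)/u < ε.

K = (39/25)/ε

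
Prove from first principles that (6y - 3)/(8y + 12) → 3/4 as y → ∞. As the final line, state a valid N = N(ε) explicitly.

N = (3/2)/ε

Suppose ε > 0. We seek N > 0 such that y > N implies |(6y - 3)/(8y + 12) − (3/4)| < ε.
(6y - 3)/(8y + 12) − (3/4) = (8(6y - 3) − 6(8y + 12)) / (8(8y + 12)) = -96/(8(8y + 12)).
For y > 0 we have 8y + 12 > 8y, so |(6y - 3)/(8y + 12) − (3/4)| = 96/(8(8y + 12)) < 96/(8·8y) = (3/2)/y.
Thus |(6y - 3)/(8y + 12) − (3/4)| < ε whenever y > (3/2)/ε.
Take N = (3/2)/ε. If y > N then |(6y - 3)/(8y + 12) − (3/4)| < (3/2)/y < ε.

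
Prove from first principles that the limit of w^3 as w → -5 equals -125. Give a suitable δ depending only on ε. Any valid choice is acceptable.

δ = min(1, ε/91)

Suppose ε > 0. We seek δ > 0 with 0 < |w + 5| < δ ⇒ |w^3 + 125| < ε.
Factor: w^3 + 125 = (w + 5)(w^2 - 5w + 25), so |w^3 + 125| = |w + 5|·|w^2 - 5w + 25|.
Impose δ ≤ 1 so that |w| < 6; then |w^2 - 5w + 25| ≤ 91.
Hence |w^3 + 125| ≤ 91|w + 5|, which is < ε once |w + 5| < ε/91.
Take δ = min(1, ε/91). If 0 < |w + 5| < δ then both bounds hold and |w^3 + 125| ≤ 91|w + 5| < 91·(ε/91) = ε.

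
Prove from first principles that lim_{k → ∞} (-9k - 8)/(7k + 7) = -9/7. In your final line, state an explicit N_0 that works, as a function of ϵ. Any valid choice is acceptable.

Suppose ϵ > 0. For k ≥ 1, |(-9k - 8)/(7k + 7) + 9/7| = |7|/(7(7k + 7)) = 7/(7(7k + 7)).
Since 7k + 7 ≥ 7k for k ≥ 1, this is ≤ 7/(7·7k) = (1/7)/k.
So |(-9k - 8)/(7k + 7) + 9/7| < ϵ whenever k > (1/7)/ϵ.
Take N_0 = (1/7)/ϵ. If k > N_0 then |(-9k - 8)/(7k + 7) + 9/7| ≤ (1/7)/k < ϵ.

N_0 = (1/7)/ϵ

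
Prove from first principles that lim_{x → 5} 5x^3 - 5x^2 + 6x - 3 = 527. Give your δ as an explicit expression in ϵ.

Let ϵ > 0 be given. We want δ > 0 such that 0 < |x − 5| < δ implies |(5x^3 - 5x^2 + 6x - 3) − 527| < ϵ.
(5x^3 - 5x^2 + 6x - 3) − 527 = 5x^3 - 5x^2 + 6x - 530 = (x − 5)(5x^2 + 20x + 106).
So |(5x^3 - 5x^2 + 6x - 3) − 527| = |x − 5|·|5x^2 + 20x + 106|.
Require δ ≤ 1. Then |x − 5| < 1 gives |x| < 6, and by the triangle inequality |5x^2 + 20x + 106| ≤ 5·6^2 + 20·6 + 106 = 406.
Hence |(5x^3 - 5x^2 + 6x - 3) − 527| ≤ 406|x − 5| < ϵ provided |x − 5| < ϵ/406.
Choosing δ = min(1, ϵ/406) ensures both conditions, hence |(5x^3 - 5x^2 + 6x - 3) − 527| < ϵ.

δ = min(1, ϵ/406)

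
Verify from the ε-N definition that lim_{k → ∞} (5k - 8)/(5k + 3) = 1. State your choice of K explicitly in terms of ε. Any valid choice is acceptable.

K = (11/5)/ε

Suppose ε > 0. For k ≥ 1, |(5k - 8)/(5k + 3) − 1| = |-55|/(5(5k + 3)) = 55/(5(5k + 3)).
Since 5k + 3 ≥ 5k for k ≥ 1, this is ≤ 55/(5·5k) = (11/5)/k.
So |(5k - 8)/(5k + 3) − 1| < ε whenever k > (11/5)/ε.
Take K = (11/5)/ε. If k > K then |(5k - 8)/(5k + 3) − 1| ≤ (11/5)/k < ε.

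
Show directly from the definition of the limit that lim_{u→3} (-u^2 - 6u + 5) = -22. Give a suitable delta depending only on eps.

delta = min(1, eps/13)

Suppose eps > 0. We want delta > 0 such that 0 < |u − 3| < delta implies |(-u^2 - 6u + 5) + 22| < eps.
(-u^2 - 6u + 5) + 22 = -u^2 - 6u + 27 = (u − 3)(-u - 9).
So |(-u^2 - 6u + 5) + 22| = |u − 3|·|-u - 9|.
Require delta ≤ 1. Then |u − 3| < 1 gives |u| < 4, and by the triangle inequality |-u - 9| ≤ 4 + 9 = 13.
Hence |(-u^2 - 6u + 5) + 22| ≤ 13|u − 3| < eps provided |u − 3| < eps/13.
Choosing delta = min(1, eps/13) ensures both conditions, hence |(-u^2 - 6u + 5) + 22| < eps.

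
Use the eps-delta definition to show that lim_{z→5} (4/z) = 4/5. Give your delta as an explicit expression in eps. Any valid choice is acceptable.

Let eps > 0 be given. We seek delta > 0 such that 0 < |z − 5| < delta implies |4/z − (4/5)| < eps.
|4/z − (4/5)| = 4·|5 − z|/(5·|z|) = 4|z − 5|/(5|z|).
Restrict delta ≤ 5/2. Then |z − 5| < 5/2 gives |z| > 5/2, so 5|z| > 25/2.
Then |4/z − (4/5)| < 4|z − 5|/(25/2), which is < eps when |z − 5| < (25/8)eps.
Take delta = min(5/2, (25/8)eps). Then 0 < |z − 5| < delta gives both |z − 5| < 5/2 and |z − 5| < (25/8)eps, so |4/z − (4/5)| < eps.

delta = min(5/2, (25/8)eps)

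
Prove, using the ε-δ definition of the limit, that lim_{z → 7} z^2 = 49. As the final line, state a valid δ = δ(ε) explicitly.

δ = min(1, ε/15)

Let ε > 0. We seek δ > 0 with 0 < |z − 7| < δ ⇒ |z^2 − 49| < ε.
Factor: z^2 − 49 = (z − 7)(z + 7), so |z^2 − 49| = |z − 7|·|z + 7|.
Impose δ ≤ 1 so that |z| < 8; then |z + 7| ≤ 15.
Hence |z^2 − 49| ≤ 15|z − 7|, which is < ε once |z − 7| < ε/15.
Take δ = min(1, ε/15). If 0 < |z − 7| < δ then both bounds hold and |z^2 − 49| ≤ 15|z − 7| < 15·(ε/15) = ε.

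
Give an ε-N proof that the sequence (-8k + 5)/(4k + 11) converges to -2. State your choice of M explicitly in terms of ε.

M = (27/4)/ε

Fix ε > 0. For k ≥ 1, |(-8k + 5)/(4k + 11) + 2| = |108|/(4(4k + 11)) = 108/(4(4k + 11)).
Since 4k + 11 ≥ 4k for k ≥ 1, this is ≤ 108/(4·4k) = (27/4)/k.
So |(-8k + 5)/(4k + 11) + 2| < ε whenever k > (27/4)/ε.
Take M = (27/4)/ε. If k > M then |(-8k + 5)/(4k + 11) + 2| ≤ (27/4)/k < ε.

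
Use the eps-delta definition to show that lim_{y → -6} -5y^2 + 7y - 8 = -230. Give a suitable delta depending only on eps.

Fix eps > 0. We want delta > 0 such that 0 < |y + 6| < delta implies |(-5y^2 + 7y - 8) + 230| < eps.
(-5y^2 + 7y - 8) + 230 = -5y^2 + 7y + 222 = (y + 6)(-5y + 37).
So |(-5y^2 + 7y - 8) + 230| = |y + 6|·|-5y + 37|.
Assume first that |y + 6| < 1, so |y| < 7. Then |-5y + 37| ≤ 5·7 + 37 = 72.
Hence |(-5y^2 + 7y - 8) + 230| ≤ 72|y + 6| < eps provided |y + 6| < eps/72.
Take delta = min(1, eps/72). Then 0 < |y + 6| < delta gives both |y + 6| < 1 and |y + 6| < eps/72, so |(-5y^2 + 7y - 8) + 230| < eps.

delta = min(1, eps/72)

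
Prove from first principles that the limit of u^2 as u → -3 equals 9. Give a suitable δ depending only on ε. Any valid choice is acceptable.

δ = min(1, ε/7)

Let ε > 0 be given. We seek δ > 0 with 0 < |u + 3| < δ ⇒ |u^2 − 9| < ε.
Factor: u^2 − 9 = (u + 3)(u - 3), so |u^2 − 9| = |u + 3|·|u - 3|.
Impose δ ≤ 1 so that |u| < 4; then |u - 3| ≤ 7.
Hence |u^2 − 9| ≤ 7|u + 3|, which is < ε once |u + 3| < ε/7.
Take δ = min(1, ε/7). If 0 < |u + 3| < δ then both bounds hold and |u^2 − 9| ≤ 7|u + 3| < 7·(ε/7) = ε.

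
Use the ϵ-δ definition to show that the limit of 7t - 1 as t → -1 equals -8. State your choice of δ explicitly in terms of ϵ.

Let ϵ > 0 be given. We need δ > 0 so that 0 < |t + 1| < δ implies |(7t - 1) + 8| < ϵ.
Since (7t - 1) + 8 = 7(t + 1), we have |(7t - 1) + 8| = 7|t + 1|.
So 7|t + 1| < ϵ exactly when |t + 1| < ϵ/7.
Choosing δ = ϵ/7 gives |(7t - 1) + 8| = 7|t + 1| < ϵ whenever |t + 1| < δ.

δ = ϵ/7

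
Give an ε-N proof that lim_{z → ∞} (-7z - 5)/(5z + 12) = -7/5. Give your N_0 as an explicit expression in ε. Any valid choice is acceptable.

N_0 = (59/25)/ε

Let ε > 0. We seek N_0 > 0 such that z > N_0 implies |(-7z - 5)/(5z + 12) + 7/5| < ε.
(-7z - 5)/(5z + 12) + 7/5 = (5(-7z - 5) − (-7)(5z + 12)) / (5(5z + 12)) = 59/(5(5z + 12)).
For z > 0 we have 5z + 12 > 5z, so |(-7z - 5)/(5z + 12) + 7/5| = 59/(5(5z + 12)) < 59/(5·5z) = (59/25)/z.
Thus |(-7z - 5)/(5z + 12) + 7/5| < ε whenever z > (59/25)/ε.
Take N_0 = (59/25)/ε. If z > N_0 then |(-7z - 5)/(5z + 12) + 7/5| < (59/25)/z < ε.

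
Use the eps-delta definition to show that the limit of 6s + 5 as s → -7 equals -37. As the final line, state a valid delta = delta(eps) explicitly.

Fix eps > 0. We need delta > 0 so that 0 < |s + 7| < delta implies |(6s + 5) + 37| < eps.
Since (6s + 5) + 37 = 6(s + 7), we have |(6s + 5) + 37| = 6|s + 7|.
Thus it suffices that |s + 7| < eps/6.
Choosing delta = eps/6 gives |(6s + 5) + 37| = 6|s + 7| < eps whenever |s + 7| < delta.

delta = eps/6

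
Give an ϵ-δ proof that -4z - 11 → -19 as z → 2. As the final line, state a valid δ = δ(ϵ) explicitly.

δ = ϵ/4

Fix ϵ > 0. We need δ > 0 so that 0 < |z − 2| < δ implies |(-4z - 11) + 19| < ϵ.
|(-4z - 11) + 19| = |-4z + 8| = 4|z − 2|.
So 4|z − 2| < ϵ exactly when |z − 2| < ϵ/4.
Take δ = ϵ/4. If 0 < |z − 2| < δ then |(-4z - 11) + 19| = 4|z − 2| < 4·(ϵ/4) = ϵ.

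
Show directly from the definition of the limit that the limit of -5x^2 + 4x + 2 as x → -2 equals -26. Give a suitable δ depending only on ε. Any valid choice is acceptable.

Let ε > 0. We want δ > 0 such that 0 < |x + 2| < δ implies |(-5x^2 + 4x + 2) + 26| < ε.
(-5x^2 + 4x + 2) + 26 = -5x^2 + 4x + 28 = (x + 2)(-5x + 14).
So |(-5x^2 + 4x + 2) + 26| = |x + 2|·|-5x + 14|.
Require δ ≤ 1. Then |x + 2| < 1 gives |x| < 3, and by the triangle inequality |-5x + 14| ≤ 5·3 + 14 = 29.
Hence |(-5x^2 + 4x + 2) + 26| ≤ 29|x + 2| < ε provided |x + 2| < ε/29.
Choosing δ = min(1, ε/29) ensures both conditions, hence |(-5x^2 + 4x + 2) + 26| < ε.

δ = min(1, ε/29)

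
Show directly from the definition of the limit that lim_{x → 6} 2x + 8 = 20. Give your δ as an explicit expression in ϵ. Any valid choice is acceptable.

Let ϵ > 0. We need δ > 0 so that 0 < |x − 6| < δ implies |(2x + 8) − 20| < ϵ.
|(2x + 8) − 20| = |2x - 12| = 2|x − 6|.
So 2|x − 6| < ϵ exactly when |x − 6| < ϵ/2.
Choosing δ = ϵ/2 gives |(2x + 8) − 20| = 2|x − 6| < ϵ whenever |x − 6| < δ.

δ = ϵ/2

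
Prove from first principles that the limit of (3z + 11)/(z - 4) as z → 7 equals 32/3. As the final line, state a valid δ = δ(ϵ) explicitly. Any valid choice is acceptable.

Suppose ϵ > 0. We want δ > 0 with 0 < |z − 7| < δ ⇒ |(3z + 11)/(z - 4) − (32/3)| < ϵ.
Combining over a common denominator, (3z + 11)/(z - 4) − (32/3) = [(3z + 11)·3 − 32·(z - 4)] / [3·(z - 4)] = -23(z − 7) / (3(z - 4)).
So |(3z + 11)/(z - 4) − (32/3)| = 23|z − 7| / (3·|z − 4|).
Require δ ≤ 3/2, so |z − 4| ≥ |3| − |z − 7| > 3 − 3/2 = 3/2.
Hence |(3z + 11)/(z - 4) − (32/3)| < 23|z − 7|/(3·(3/2)) = (46/9)|z − 7|, which is < ϵ once |z − 7| < (9/46)ϵ.
Take δ = min(3/2, (9/46)ϵ). Then 0 < |z − 7| < δ forces both bounds, so |(3z + 11)/(z - 4) − (32/3)| < ϵ.

δ = min(3/2, (9/46)ϵ)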